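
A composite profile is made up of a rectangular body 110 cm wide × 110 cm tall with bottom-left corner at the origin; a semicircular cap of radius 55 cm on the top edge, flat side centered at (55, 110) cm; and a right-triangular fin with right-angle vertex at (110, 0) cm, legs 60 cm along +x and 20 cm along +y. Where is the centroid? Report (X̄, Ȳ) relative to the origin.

Part | A | x̄ᵢ | ȳᵢ | A·x̄ᵢ | A·ȳᵢ
rectangular body | 12100.00 | 55.00 | 55.00 | 665500.00 | 665500.00
semicircular top | 4751.66 | 55.00 | 133.34 | 261341.24 | 633599.14
triangular fin | 600.00 | 130.00 | 6.67 | 78000.00 | 4000.00
Σ | 17451.66 |  |  | 1004841.24 | 1303099.14
X̄ = 1004841.24 / 17451.66 = 57.58 cm
Ȳ = 1303099.14 / 17451.66 = 74.67 cm

X̄ = 57.58 cm, Ȳ = 74.67 cm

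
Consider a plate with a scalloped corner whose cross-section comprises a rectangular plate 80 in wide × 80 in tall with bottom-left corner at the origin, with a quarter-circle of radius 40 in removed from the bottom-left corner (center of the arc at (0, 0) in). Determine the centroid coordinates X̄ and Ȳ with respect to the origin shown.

Part | A | x̄ᵢ | ȳᵢ | A·x̄ᵢ | A·ȳᵢ
plate | 6400.00 | 40.00 | 40.00 | 256000.00 | 256000.00
removed quarter-circle | -1256.64 | 16.98 | 16.98 | -21333.33 | -21333.33
Σ | 5143.36 |  |  | 234666.67 | 234666.67
X̄ = 234666.67 / 5143.36 = 45.63 in
Ȳ = 234666.67 / 5143.36 = 45.63 in

X̄ = 45.63 in, Ȳ = 45.63 in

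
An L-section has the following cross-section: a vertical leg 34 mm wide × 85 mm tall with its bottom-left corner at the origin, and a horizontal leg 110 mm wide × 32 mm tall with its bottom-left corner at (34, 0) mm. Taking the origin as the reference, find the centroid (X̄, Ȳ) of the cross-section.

X̄ = 56.54 mm, Ȳ = 27.95 mm

Part | A | x̄ᵢ | ȳᵢ | A·x̄ᵢ | A·ȳᵢ
vertical leg | 2890.00 | 17.00 | 42.50 | 49130.00 | 122825.00
horizontal leg | 3520.00 | 89.00 | 16.00 | 313280.00 | 56320.00
Σ | 6410.00 |  |  | 362410.00 | 179145.00
X̄ = 362410.00 / 6410.00 = 56.54 mm
Ȳ = 179145.00 / 6410.00 = 27.95 mm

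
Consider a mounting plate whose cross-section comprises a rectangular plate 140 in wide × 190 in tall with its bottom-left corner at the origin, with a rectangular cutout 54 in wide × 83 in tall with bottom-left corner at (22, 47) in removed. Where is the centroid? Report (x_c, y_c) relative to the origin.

plate: A = 140 × 190 = 26600.00, centroid at (70.00, 95.00).
hole: A = −(54 × 83) = -4482.00, centroid at (49.00, 88.50).
ΣA = 22118.00 in²
ΣAx_c = (26600.00)(70.00) + (-4482.00)(49.00) = 1642382.00 in³
ΣAy_c = (26600.00)(95.00) + (-4482.00)(88.50) = 2130343.00 in³
x_c = 1642382.00 / 22118.00 = 74.26 in
y_c = 2130343.00 / 22118.00 = 96.32 in

x_c = 74.26 in, y_c = 96.32 in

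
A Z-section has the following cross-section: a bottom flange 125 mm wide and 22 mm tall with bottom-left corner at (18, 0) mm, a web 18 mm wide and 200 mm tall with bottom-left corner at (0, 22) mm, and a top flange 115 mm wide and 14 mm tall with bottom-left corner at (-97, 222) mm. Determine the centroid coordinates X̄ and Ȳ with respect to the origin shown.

Part | A | x̄ᵢ | ȳᵢ | A·x̄ᵢ | A·ȳᵢ
bottom flange | 2750.00 | 80.50 | 11.00 | 221375.00 | 30250.00
web | 3600.00 | 9.00 | 122.00 | 32400.00 | 439200.00
top flange | 1610.00 | -39.50 | 229.00 | -63595.00 | 368690.00
Σ | 7960.00 |  |  | 190180.00 | 838140.00
X̄ = 190180.00 / 7960.00 = 23.89 mm
Ȳ = 838140.00 / 7960.00 = 105.29 mm

X̄ = 23.89 mm, Ȳ = 105.29 mm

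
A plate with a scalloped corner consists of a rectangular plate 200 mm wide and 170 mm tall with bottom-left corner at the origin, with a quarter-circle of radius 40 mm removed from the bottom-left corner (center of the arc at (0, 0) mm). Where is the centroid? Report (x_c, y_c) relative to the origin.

x_c = 103.19 mm, y_c = 87.61 mm

plate: A = 200 × 170 = 34000.00, centroid at (100.00, 85.00).
removed quarter-circle: A = −¼π·40² = -1256.64, centroid at (16.98, 16.98).
ΣA = 32743.36 mm², ΣAx_c = 3378666.67 mm³, ΣAy_c = 2868666.67 mm³.
x_c = 3378666.67/32743.36 = 103.19 mm; y_c = 2868666.67/32743.36 = 87.61 mm.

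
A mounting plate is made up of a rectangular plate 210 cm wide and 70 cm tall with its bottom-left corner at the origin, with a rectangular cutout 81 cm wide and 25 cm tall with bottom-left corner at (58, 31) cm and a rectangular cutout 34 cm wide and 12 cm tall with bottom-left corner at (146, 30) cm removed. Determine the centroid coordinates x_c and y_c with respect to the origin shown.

plate: A = 210 × 70 = 14700.00, centroid at (105.00, 35.00).
hole 1: A = −(81 × 25) = -2025.00, centroid at (98.50, 43.50).
hole 2: A = −(34 × 12) = -408.00, centroid at (163.00, 36.00).
ΣA = 12267.00 cm², ΣAx_c = 1277533.50 cm³, ΣAy_c = 411724.50 cm³.
x_c = 1277533.50/12267.00 = 104.14 cm; y_c = 411724.50/12267.00 = 33.56 cm.

x_c = 104.14 cm, y_c = 33.56 cm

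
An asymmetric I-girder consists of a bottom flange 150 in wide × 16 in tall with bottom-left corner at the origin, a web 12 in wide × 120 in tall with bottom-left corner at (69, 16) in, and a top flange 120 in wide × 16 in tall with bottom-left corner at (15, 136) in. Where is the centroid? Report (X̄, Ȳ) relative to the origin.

Part | A | x̄ᵢ | ȳᵢ | A·x̄ᵢ | A·ȳᵢ
bottom flange | 2400.00 | 75.00 | 8.00 | 180000.00 | 19200.00
web | 1440.00 | 75.00 | 76.00 | 108000.00 | 109440.00
top flange | 1920.00 | 75.00 | 144.00 | 144000.00 | 276480.00
Σ | 5760.00 |  |  | 432000.00 | 405120.00
X̄ = 432000.00 / 5760.00 = 75.00 in
Ȳ = 405120.00 / 5760.00 = 70.33 in

X̄ = 75.00 in, Ȳ = 70.33 in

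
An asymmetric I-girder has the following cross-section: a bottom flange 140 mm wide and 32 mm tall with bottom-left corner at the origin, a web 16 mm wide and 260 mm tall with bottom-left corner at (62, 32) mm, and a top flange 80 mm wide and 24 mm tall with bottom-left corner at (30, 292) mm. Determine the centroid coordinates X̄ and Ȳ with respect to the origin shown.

X̄ = 70.00 mm, Ȳ = 125.88 mm

bottom flange: A = 140 × 32 = 4480.00, centroid at (70.00, 16.00).
web: A = 16 × 260 = 4160.00, centroid at (70.00, 162.00).
top flange: A = 80 × 24 = 1920.00, centroid at (70.00, 304.00).
ΣA = 10560.00 mm², ΣAX̄ = 739200.00 mm³, ΣAȲ = 1329280.00 mm³.
X̄ = 739200.00/10560.00 = 70.00 mm; Ȳ = 1329280.00/10560.00 = 125.88 mm.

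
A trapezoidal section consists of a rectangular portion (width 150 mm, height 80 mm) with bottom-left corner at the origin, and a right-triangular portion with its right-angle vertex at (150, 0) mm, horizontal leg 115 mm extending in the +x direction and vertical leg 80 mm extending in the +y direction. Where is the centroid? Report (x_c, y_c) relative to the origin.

Part | A | x̄ᵢ | ȳᵢ | A·x̄ᵢ | A·ȳᵢ
rectangular portion | 12000.00 | 75.00 | 40.00 | 900000.00 | 480000.00
triangular portion | 4600.00 | 188.33 | 26.67 | 866333.33 | 122666.67
Σ | 16600.00 |  |  | 1766333.33 | 602666.67
x_c = 1766333.33 / 16600.00 = 106.41 mm
y_c = 602666.67 / 16600.00 = 36.31 mm

x_c = 106.41 mm, y_c = 36.31 mm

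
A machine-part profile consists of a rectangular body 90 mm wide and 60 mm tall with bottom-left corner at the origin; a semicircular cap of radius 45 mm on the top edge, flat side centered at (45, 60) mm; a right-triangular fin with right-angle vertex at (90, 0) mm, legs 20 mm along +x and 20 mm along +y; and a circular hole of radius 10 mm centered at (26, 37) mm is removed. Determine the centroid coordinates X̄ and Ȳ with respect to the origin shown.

X̄ = 46.93 mm, Ȳ = 47.63 mm

rectangular body: A = 90 × 60 = 5400.00, centroid at (45.00, 30.00).
semicircular top: A = ½π·45² = 3180.86, centroid at (45.00, 79.10).
triangular fin: A = ½·20·20 = 200.00, centroid at (96.67, 6.67).
hole: A = −π·10² = -314.16, centroid at (26.00, 37.00).
ΣA = 8466.70 mm²
ΣAX̄ = (5400.00)(45.00) + (3180.86)(45.00) + (200.00)(96.67) + (-314.16)(26.00) = 397304.01 mm³
ΣAȲ = (5400.00)(30.00) + (3180.86)(79.10) + (200.00)(6.67) + (-314.16)(37.00) = 403311.19 mm³
X̄ = 397304.01 / 8466.70 = 46.93 mm
Ȳ = 403311.19 / 8466.70 = 47.63 mm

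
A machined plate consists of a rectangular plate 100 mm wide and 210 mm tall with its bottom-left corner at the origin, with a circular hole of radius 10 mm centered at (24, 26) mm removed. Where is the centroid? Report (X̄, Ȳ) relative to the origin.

X̄ = 50.39 mm, Ȳ = 106.20 mm

plate: A = 100 × 210 = 21000.00, centroid at (50.00, 105.00).
hole: A = −π·10² = -314.16, centroid at (24.00, 26.00).
ΣA = 20685.84 mm², ΣAX̄ = 1042460.18 mm³, ΣAȲ = 2196831.86 mm³.
X̄ = 1042460.18/20685.84 = 50.39 mm; Ȳ = 2196831.86/20685.84 = 106.20 mm.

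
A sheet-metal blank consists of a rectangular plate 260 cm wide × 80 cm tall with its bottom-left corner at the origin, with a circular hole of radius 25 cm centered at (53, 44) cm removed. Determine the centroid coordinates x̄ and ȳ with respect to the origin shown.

x̄ = 138.03 cm, ȳ = 39.58 cm

Part | A | x̄ᵢ | ȳᵢ | A·x̄ᵢ | A·ȳᵢ
plate | 20800.00 | 130.00 | 40.00 | 2704000.00 | 832000.00
hole | -1963.50 | 53.00 | 44.00 | -104065.26 | -86393.80
Σ | 18836.50 |  |  | 2599934.74 | 745606.20
x̄ = 2599934.74 / 18836.50 = 138.03 cm
ȳ = 745606.20 / 18836.50 = 39.58 cm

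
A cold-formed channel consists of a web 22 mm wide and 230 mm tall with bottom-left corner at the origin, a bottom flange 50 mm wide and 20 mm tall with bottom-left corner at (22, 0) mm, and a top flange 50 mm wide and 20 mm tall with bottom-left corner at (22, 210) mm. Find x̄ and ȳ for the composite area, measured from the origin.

Part | A | x̄ᵢ | ȳᵢ | A·x̄ᵢ | A·ȳᵢ
web | 5060.00 | 11.00 | 115.00 | 55660.00 | 581900.00
bottom flange | 1000.00 | 47.00 | 10.00 | 47000.00 | 10000.00
top flange | 1000.00 | 47.00 | 220.00 | 47000.00 | 220000.00
Σ | 7060.00 |  |  | 149660.00 | 811900.00
x̄ = 149660.00 / 7060.00 = 21.20 mm
ȳ = 811900.00 / 7060.00 = 115.00 mm

x̄ = 21.20 mm, ȳ = 115.00 mm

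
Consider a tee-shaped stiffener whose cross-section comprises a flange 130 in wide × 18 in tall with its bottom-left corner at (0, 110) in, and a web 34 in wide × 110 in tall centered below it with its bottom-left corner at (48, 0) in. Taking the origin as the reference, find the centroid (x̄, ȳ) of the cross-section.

Part | A | x̄ᵢ | ȳᵢ | A·x̄ᵢ | A·ȳᵢ
web | 3740.00 | 65.00 | 55.00 | 243100.00 | 205700.00
flange | 2340.00 | 65.00 | 119.00 | 152100.00 | 278460.00
Σ | 6080.00 |  |  | 395200.00 | 484160.00
x̄ = 395200.00 / 6080.00 = 65.00 in
ȳ = 484160.00 / 6080.00 = 79.63 in

x̄ = 65.00 in, ȳ = 79.63 in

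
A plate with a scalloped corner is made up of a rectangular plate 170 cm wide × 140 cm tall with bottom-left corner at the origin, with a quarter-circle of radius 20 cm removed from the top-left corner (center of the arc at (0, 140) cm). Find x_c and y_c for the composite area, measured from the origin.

x_c = 86.02 cm, y_c = 69.18 cm

plate: A = 170 × 140 = 23800.00, centroid at (85.00, 70.00).
removed quarter-circle: A = −¼π·20² = -314.16, centroid at (8.49, 131.51).
ΣA = 23485.84 cm²
ΣAx_c = (23800.00)(85.00) + (-314.16)(8.49) = 2020333.33 cm³
ΣAy_c = (23800.00)(70.00) + (-314.16)(131.51) = 1624684.37 cm³
x_c = 2020333.33 / 23485.84 = 86.02 cm
y_c = 1624684.37 / 23485.84 = 69.18 cm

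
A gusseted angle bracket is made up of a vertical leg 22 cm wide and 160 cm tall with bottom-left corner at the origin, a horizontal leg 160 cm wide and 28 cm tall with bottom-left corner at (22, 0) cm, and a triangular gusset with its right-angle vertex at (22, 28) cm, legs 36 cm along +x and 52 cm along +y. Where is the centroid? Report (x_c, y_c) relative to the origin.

vertical leg: A = 22 × 160 = 3520.00, centroid at (11.00, 80.00).
horizontal leg: A = 160 × 28 = 4480.00, centroid at (102.00, 14.00).
gusset: A = ½·36·52 = 936.00, centroid at (34.00, 45.33).
ΣA = 8936.00 cm², ΣAx_c = 527504.00 cm³, ΣAy_c = 386752.00 cm³.
x_c = 527504.00/8936.00 = 59.03 cm; y_c = 386752.00/8936.00 = 43.28 cm.

x_c = 59.03 cm, y_c = 43.28 cm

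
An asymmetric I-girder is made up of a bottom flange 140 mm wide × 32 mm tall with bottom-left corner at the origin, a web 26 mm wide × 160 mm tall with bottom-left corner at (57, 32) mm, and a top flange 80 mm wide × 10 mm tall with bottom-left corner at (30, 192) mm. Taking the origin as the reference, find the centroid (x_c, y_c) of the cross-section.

bottom flange: A = 140 × 32 = 4480.00, centroid at (70.00, 16.00).
web: A = 26 × 160 = 4160.00, centroid at (70.00, 112.00).
top flange: A = 80 × 10 = 800.00, centroid at (70.00, 197.00).
ΣA = 9440.00 mm², ΣAx_c = 660800.00 mm³, ΣAy_c = 695200.00 mm³.
x_c = 660800.00/9440.00 = 70.00 mm; y_c = 695200.00/9440.00 = 73.64 mm.

x_c = 70.00 mm, y_c = 73.64 mm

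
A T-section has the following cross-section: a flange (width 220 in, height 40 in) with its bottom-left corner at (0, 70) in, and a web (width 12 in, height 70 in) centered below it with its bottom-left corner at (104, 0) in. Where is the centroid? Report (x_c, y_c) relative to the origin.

web: A = 12 × 70 = 840.00, centroid at (110.00, 35.00).
flange: A = 220 × 40 = 8800.00, centroid at (110.00, 90.00).
ΣA = 9640.00 in², ΣAx_c = 1060400.00 in³, ΣAy_c = 821400.00 in³.
x_c = 1060400.00/9640.00 = 110.00 in; y_c = 821400.00/9640.00 = 85.21 in.

x_c = 110.00 in, y_c = 85.21 in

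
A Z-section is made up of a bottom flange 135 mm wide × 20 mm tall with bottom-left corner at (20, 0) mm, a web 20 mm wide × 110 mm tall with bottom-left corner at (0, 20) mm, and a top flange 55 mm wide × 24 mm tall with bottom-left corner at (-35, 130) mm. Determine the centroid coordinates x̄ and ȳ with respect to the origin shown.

x̄ = 39.93 mm, ȳ = 61.00 mm

bottom flange: A = 135 × 20 = 2700.00, centroid at (87.50, 10.00).
web: A = 20 × 110 = 2200.00, centroid at (10.00, 75.00).
top flange: A = 55 × 24 = 1320.00, centroid at (-7.50, 142.00).
ΣA = 6220.00 mm², ΣAx̄ = 248350.00 mm³, ΣAȳ = 379440.00 mm³.
x̄ = 248350.00/6220.00 = 39.93 mm; ȳ = 379440.00/6220.00 = 61.00 mm.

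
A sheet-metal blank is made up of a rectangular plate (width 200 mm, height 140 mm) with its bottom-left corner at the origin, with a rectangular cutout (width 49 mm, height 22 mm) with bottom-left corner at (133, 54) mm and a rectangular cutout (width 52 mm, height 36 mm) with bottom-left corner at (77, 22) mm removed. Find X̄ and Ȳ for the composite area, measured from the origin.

plate: A = 200 × 140 = 28000.00, centroid at (100.00, 70.00).
hole 1: A = −(49 × 22) = -1078.00, centroid at (157.50, 65.00).
hole 2: A = −(52 × 36) = -1872.00, centroid at (103.00, 40.00).
ΣA = 25050.00 mm²
ΣAX̄ = (28000.00)(100.00) + (-1078.00)(157.50) + (-1872.00)(103.00) = 2437399.00 mm³
ΣAȲ = (28000.00)(70.00) + (-1078.00)(65.00) + (-1872.00)(40.00) = 1815050.00 mm³
X̄ = 2437399.00 / 25050.00 = 97.30 mm
Ȳ = 1815050.00 / 25050.00 = 72.46 mm

X̄ = 97.30 mm, Ȳ = 72.46 mm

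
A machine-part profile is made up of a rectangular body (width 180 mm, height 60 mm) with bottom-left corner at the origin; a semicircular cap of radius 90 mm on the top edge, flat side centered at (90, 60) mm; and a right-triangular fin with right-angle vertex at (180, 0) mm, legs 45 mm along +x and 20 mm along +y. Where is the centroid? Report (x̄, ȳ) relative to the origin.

rectangular body: A = 180 × 60 = 10800.00, centroid at (90.00, 30.00).
semicircular top: A = ½π·90² = 12723.45, centroid at (90.00, 98.20).
triangular fin: A = ½·45·20 = 450.00, centroid at (195.00, 6.67).
ΣA = 23973.45 mm²
ΣAx̄ = (10800.00)(90.00) + (12723.45)(90.00) + (450.00)(195.00) = 2204860.52 mm³
ΣAȳ = (10800.00)(30.00) + (12723.45)(98.20) + (450.00)(6.67) = 1576407.01 mm³
x̄ = 2204860.52 / 23973.45 = 91.97 mm
ȳ = 1576407.01 / 23973.45 = 65.76 mm

x̄ = 91.97 mm, ȳ = 65.76 mm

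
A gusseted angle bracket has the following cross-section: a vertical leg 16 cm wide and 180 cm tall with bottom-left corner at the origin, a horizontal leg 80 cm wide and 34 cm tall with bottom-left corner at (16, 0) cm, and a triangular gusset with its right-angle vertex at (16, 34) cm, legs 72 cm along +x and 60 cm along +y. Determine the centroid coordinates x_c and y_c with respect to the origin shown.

Part | A | x̄ᵢ | ȳᵢ | A·x̄ᵢ | A·ȳᵢ
vertical leg | 2880.00 | 8.00 | 90.00 | 23040.00 | 259200.00
horizontal leg | 2720.00 | 56.00 | 17.00 | 152320.00 | 46240.00
gusset | 2160.00 | 40.00 | 54.00 | 86400.00 | 116640.00
Σ | 7760.00 |  |  | 261760.00 | 422080.00
x_c = 261760.00 / 7760.00 = 33.73 cm
y_c = 422080.00 / 7760.00 = 54.39 cm

x_c = 33.73 cm, y_c = 54.39 cm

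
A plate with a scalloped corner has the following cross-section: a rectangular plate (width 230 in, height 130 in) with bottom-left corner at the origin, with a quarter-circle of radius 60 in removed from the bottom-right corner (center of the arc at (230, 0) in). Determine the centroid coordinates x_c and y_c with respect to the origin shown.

plate: A = 230 × 130 = 29900.00, centroid at (115.00, 65.00).
removed quarter-circle: A = −¼π·60² = -2827.43, centroid at (204.54, 25.46).
ΣA = 27072.57 in², ΣAx_c = 2860190.32 in³, ΣAy_c = 1871500.00 in³.
x_c = 2860190.32/27072.57 = 105.65 in; y_c = 1871500.00/27072.57 = 69.13 in.

x_c = 105.65 in, y_c = 69.13 in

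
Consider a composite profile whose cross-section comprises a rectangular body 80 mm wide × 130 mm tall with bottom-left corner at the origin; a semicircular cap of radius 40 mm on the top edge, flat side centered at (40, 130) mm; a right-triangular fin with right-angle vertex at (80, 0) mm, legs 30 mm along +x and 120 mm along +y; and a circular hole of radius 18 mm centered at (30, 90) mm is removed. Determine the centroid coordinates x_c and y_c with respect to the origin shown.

Part | A | x̄ᵢ | ȳᵢ | A·x̄ᵢ | A·ȳᵢ
rectangular body | 10400.00 | 40.00 | 65.00 | 416000.00 | 676000.00
semicircular top | 2513.27 | 40.00 | 146.98 | 100530.96 | 369392.30
triangular fin | 1800.00 | 90.00 | 40.00 | 162000.00 | 72000.00
hole | -1017.88 | 30.00 | 90.00 | -30536.28 | -91608.84
Σ | 13695.40 |  |  | 647994.68 | 1025783.46
x_c = 647994.68 / 13695.40 = 47.31 mm
y_c = 1025783.46 / 13695.40 = 74.90 mm

x_c = 47.31 mm, y_c = 74.90 mm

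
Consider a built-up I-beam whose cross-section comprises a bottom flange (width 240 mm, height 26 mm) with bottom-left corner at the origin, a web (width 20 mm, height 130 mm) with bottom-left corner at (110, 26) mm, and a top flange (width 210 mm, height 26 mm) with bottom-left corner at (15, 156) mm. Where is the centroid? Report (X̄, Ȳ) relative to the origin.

X̄ = 120.00 mm, Ȳ = 86.75 mm

bottom flange: A = 240 × 26 = 6240.00, centroid at (120.00, 13.00).
web: A = 20 × 130 = 2600.00, centroid at (120.00, 91.00).
top flange: A = 210 × 26 = 5460.00, centroid at (120.00, 169.00).
ΣA = 14300.00 mm², ΣAX̄ = 1716000.00 mm³, ΣAȲ = 1240460.00 mm³.
X̄ = 1716000.00/14300.00 = 120.00 mm; Ȳ = 1240460.00/14300.00 = 86.75 mm.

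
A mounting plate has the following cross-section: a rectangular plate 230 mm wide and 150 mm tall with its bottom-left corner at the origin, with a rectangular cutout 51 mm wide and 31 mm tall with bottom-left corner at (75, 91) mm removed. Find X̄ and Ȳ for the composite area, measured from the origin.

X̄ = 115.70 mm, Ȳ = 73.49 mm

plate: A = 230 × 150 = 34500.00, centroid at (115.00, 75.00).
hole: A = −(51 × 31) = -1581.00, centroid at (100.50, 106.50).
ΣA = 32919.00 mm²
ΣAX̄ = (34500.00)(115.00) + (-1581.00)(100.50) = 3808609.50 mm³
ΣAȲ = (34500.00)(75.00) + (-1581.00)(106.50) = 2419123.50 mm³
X̄ = 3808609.50 / 32919.00 = 115.70 mm
Ȳ = 2419123.50 / 32919.00 = 73.49 mm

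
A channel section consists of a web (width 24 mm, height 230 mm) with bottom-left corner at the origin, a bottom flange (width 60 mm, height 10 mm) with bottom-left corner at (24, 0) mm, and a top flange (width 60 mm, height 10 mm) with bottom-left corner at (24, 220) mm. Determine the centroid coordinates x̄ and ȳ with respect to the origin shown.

Part | A | x̄ᵢ | ȳᵢ | A·x̄ᵢ | A·ȳᵢ
web | 5520.00 | 12.00 | 115.00 | 66240.00 | 634800.00
bottom flange | 600.00 | 54.00 | 5.00 | 32400.00 | 3000.00
top flange | 600.00 | 54.00 | 225.00 | 32400.00 | 135000.00
Σ | 6720.00 |  |  | 131040.00 | 772800.00
x̄ = 131040.00 / 6720.00 = 19.50 mm
ȳ = 772800.00 / 6720.00 = 115.00 mm

x̄ = 19.50 mm, ȳ = 115.00 mm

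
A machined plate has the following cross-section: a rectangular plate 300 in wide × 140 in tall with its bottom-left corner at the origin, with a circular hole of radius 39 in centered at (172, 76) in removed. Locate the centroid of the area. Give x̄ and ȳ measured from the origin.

x̄ = 147.18 in, ȳ = 69.23 in

plate: A = 300 × 140 = 42000.00, centroid at (150.00, 70.00).
hole: A = −π·39² = -4778.36, centroid at (172.00, 76.00).
ΣA = 37221.64 in²
ΣAx̄ = (42000.00)(150.00) + (-4778.36)(172.00) = 5478121.66 in³
ΣAȳ = (42000.00)(70.00) + (-4778.36)(76.00) = 2576844.46 in³
x̄ = 5478121.66 / 37221.64 = 147.18 in
ȳ = 2576844.46 / 37221.64 = 69.23 in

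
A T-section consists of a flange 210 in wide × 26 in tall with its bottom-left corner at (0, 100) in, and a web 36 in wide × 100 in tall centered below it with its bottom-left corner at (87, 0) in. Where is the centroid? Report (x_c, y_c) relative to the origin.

x_c = 105.00 in, y_c = 87.97 in

web: A = 36 × 100 = 3600.00, centroid at (105.00, 50.00).
flange: A = 210 × 26 = 5460.00, centroid at (105.00, 113.00).
ΣA = 9060.00 in², ΣAx_c = 951300.00 in³, ΣAy_c = 796980.00 in³.
x_c = 951300.00/9060.00 = 105.00 in; y_c = 796980.00/9060.00 = 87.97 in.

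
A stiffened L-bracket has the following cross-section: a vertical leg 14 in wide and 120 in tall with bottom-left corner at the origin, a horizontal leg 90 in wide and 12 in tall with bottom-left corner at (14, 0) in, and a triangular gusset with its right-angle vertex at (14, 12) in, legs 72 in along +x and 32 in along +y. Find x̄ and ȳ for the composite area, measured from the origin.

vertical leg: A = 14 × 120 = 1680.00, centroid at (7.00, 60.00).
horizontal leg: A = 90 × 12 = 1080.00, centroid at (59.00, 6.00).
gusset: A = ½·72·32 = 1152.00, centroid at (38.00, 22.67).
ΣA = 3912.00 in², ΣAx̄ = 119256.00 in³, ΣAȳ = 133392.00 in³.
x̄ = 119256.00/3912.00 = 30.48 in; ȳ = 133392.00/3912.00 = 34.10 in.

x̄ = 30.48 in, ȳ = 34.10 in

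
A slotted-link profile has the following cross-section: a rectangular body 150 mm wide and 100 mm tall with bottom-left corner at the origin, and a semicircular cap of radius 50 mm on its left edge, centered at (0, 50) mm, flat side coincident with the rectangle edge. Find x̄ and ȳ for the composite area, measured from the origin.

Part | A | x̄ᵢ | ȳᵢ | A·x̄ᵢ | A·ȳᵢ
rectangular body | 15000.00 | 75.00 | 50.00 | 1125000.00 | 750000.00
semicircular end | 3926.99 | -21.22 | 50.00 | -83333.33 | 196349.54
Σ | 18926.99 |  |  | 1041666.67 | 946349.54
x̄ = 1041666.67 / 18926.99 = 55.04 mm
ȳ = 946349.54 / 18926.99 = 50.00 mm

x̄ = 55.04 mm, ȳ = 50.00 mm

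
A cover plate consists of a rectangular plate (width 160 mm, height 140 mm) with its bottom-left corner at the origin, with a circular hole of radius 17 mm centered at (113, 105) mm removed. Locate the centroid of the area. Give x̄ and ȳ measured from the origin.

plate: A = 160 × 140 = 22400.00, centroid at (80.00, 70.00).
hole: A = −π·17² = -907.92, centroid at (113.00, 105.00).
ΣA = 21492.08 mm², ΣAx̄ = 1689405.01 mm³, ΣAȳ = 1472668.37 mm³.
x̄ = 1689405.01/21492.08 = 78.61 mm; ȳ = 1472668.37/21492.08 = 68.52 mm.

x̄ = 78.61 mm, ȳ = 68.52 mm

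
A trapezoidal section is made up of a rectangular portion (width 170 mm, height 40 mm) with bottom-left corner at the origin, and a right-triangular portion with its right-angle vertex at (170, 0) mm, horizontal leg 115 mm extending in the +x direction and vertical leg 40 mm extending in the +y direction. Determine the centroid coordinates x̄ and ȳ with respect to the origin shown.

x̄ = 116.17 mm, ȳ = 18.32 mm

Part | A | x̄ᵢ | ȳᵢ | A·x̄ᵢ | A·ȳᵢ
rectangular portion | 6800.00 | 85.00 | 20.00 | 578000.00 | 136000.00
triangular portion | 2300.00 | 208.33 | 13.33 | 479166.67 | 30666.67
Σ | 9100.00 |  |  | 1057166.67 | 166666.67
x̄ = 1057166.67 / 9100.00 = 116.17 mm
ȳ = 166666.67 / 9100.00 = 18.32 mm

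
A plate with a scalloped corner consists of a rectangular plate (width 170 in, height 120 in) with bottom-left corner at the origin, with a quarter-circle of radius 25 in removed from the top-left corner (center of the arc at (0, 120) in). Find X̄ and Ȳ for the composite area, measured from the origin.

Part | A | x̄ᵢ | ȳᵢ | A·x̄ᵢ | A·ȳᵢ
plate | 20400.00 | 85.00 | 60.00 | 1734000.00 | 1224000.00
removed quarter-circle | -490.87 | 10.61 | 109.39 | -5208.33 | -53696.53
Σ | 19909.13 |  |  | 1728791.67 | 1170303.47
X̄ = 1728791.67 / 19909.13 = 86.83 in
Ȳ = 1170303.47 / 19909.13 = 58.78 in

X̄ = 86.83 in, Ȳ = 58.78 in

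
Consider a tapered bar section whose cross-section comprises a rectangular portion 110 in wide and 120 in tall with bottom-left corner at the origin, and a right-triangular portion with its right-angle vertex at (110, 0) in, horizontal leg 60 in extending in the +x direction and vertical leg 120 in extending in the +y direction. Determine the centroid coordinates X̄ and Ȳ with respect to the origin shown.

X̄ = 71.07 in, Ȳ = 55.71 in

Part | A | x̄ᵢ | ȳᵢ | A·x̄ᵢ | A·ȳᵢ
rectangular portion | 13200.00 | 55.00 | 60.00 | 726000.00 | 792000.00
triangular portion | 3600.00 | 130.00 | 40.00 | 468000.00 | 144000.00
Σ | 16800.00 |  |  | 1194000.00 | 936000.00
X̄ = 1194000.00 / 16800.00 = 71.07 in
Ȳ = 936000.00 / 16800.00 = 55.71 in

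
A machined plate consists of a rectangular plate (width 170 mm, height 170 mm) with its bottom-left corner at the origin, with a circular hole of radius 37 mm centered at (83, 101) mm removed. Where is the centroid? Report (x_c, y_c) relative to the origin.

plate: A = 170 × 170 = 28900.00, centroid at (85.00, 85.00).
hole: A = −π·37² = -4300.84, centroid at (83.00, 101.00).
ΣA = 24599.16 mm²
ΣAx_c = (28900.00)(85.00) + (-4300.84)(83.00) = 2099530.25 mm³
ΣAy_c = (28900.00)(85.00) + (-4300.84)(101.00) = 2022115.13 mm³
x_c = 2099530.25 / 24599.16 = 85.35 mm
y_c = 2022115.13 / 24599.16 = 82.20 mm

x_c = 85.35 mm, y_c = 82.20 mm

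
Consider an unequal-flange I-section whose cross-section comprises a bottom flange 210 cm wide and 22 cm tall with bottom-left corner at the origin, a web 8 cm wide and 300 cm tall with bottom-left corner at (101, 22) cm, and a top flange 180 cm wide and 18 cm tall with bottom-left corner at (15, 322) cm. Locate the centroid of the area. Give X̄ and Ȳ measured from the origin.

X̄ = 105.00 cm, Ȳ = 149.71 cm

bottom flange: A = 210 × 22 = 4620.00, centroid at (105.00, 11.00).
web: A = 8 × 300 = 2400.00, centroid at (105.00, 172.00).
top flange: A = 180 × 18 = 3240.00, centroid at (105.00, 331.00).
ΣA = 10260.00 cm², ΣAX̄ = 1077300.00 cm³, ΣAȲ = 1536060.00 cm³.
X̄ = 1077300.00/10260.00 = 105.00 cm; Ȳ = 1536060.00/10260.00 = 149.71 cm.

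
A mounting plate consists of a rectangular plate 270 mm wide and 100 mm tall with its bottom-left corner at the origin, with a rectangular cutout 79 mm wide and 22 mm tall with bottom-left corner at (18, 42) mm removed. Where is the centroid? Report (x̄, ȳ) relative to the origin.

x̄ = 140.33 mm, ȳ = 49.79 mm

plate: A = 270 × 100 = 27000.00, centroid at (135.00, 50.00).
hole: A = −(79 × 22) = -1738.00, centroid at (57.50, 53.00).
ΣA = 25262.00 mm²
ΣAx̄ = (27000.00)(135.00) + (-1738.00)(57.50) = 3545065.00 mm³
ΣAȳ = (27000.00)(50.00) + (-1738.00)(53.00) = 1257886.00 mm³
x̄ = 3545065.00 / 25262.00 = 140.33 mm
ȳ = 1257886.00 / 25262.00 = 49.79 mm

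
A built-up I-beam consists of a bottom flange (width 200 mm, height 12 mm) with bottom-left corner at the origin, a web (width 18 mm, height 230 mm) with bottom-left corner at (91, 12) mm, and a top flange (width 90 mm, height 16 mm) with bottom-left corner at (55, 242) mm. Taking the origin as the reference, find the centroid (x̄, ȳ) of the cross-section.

bottom flange: A = 200 × 12 = 2400.00, centroid at (100.00, 6.00).
web: A = 18 × 230 = 4140.00, centroid at (100.00, 127.00).
top flange: A = 90 × 16 = 1440.00, centroid at (100.00, 250.00).
ΣA = 7980.00 mm²
ΣAx̄ = (2400.00)(100.00) + (4140.00)(100.00) + (1440.00)(100.00) = 798000.00 mm³
ΣAȳ = (2400.00)(6.00) + (4140.00)(127.00) + (1440.00)(250.00) = 900180.00 mm³
x̄ = 798000.00 / 7980.00 = 100.00 mm
ȳ = 900180.00 / 7980.00 = 112.80 mm

x̄ = 100.00 mm, ȳ = 112.80 mm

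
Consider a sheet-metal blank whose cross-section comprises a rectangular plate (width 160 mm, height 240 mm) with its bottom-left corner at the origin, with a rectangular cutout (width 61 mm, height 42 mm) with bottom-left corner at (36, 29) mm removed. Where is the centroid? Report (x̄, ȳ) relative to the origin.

Part | A | x̄ᵢ | ȳᵢ | A·x̄ᵢ | A·ȳᵢ
plate | 38400.00 | 80.00 | 120.00 | 3072000.00 | 4608000.00
hole | -2562.00 | 66.50 | 50.00 | -170373.00 | -128100.00
Σ | 35838.00 |  |  | 2901627.00 | 4479900.00
x̄ = 2901627.00 / 35838.00 = 80.97 mm
ȳ = 4479900.00 / 35838.00 = 125.00 mm

x̄ = 80.97 mm, ȳ = 125.00 mm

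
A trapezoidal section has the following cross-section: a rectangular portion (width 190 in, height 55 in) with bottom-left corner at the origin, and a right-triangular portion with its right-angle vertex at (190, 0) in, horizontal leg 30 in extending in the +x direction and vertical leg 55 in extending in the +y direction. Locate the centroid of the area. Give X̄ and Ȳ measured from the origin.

Part | A | x̄ᵢ | ȳᵢ | A·x̄ᵢ | A·ȳᵢ
rectangular portion | 10450.00 | 95.00 | 27.50 | 992750.00 | 287375.00
triangular portion | 825.00 | 200.00 | 18.33 | 165000.00 | 15125.00
Σ | 11275.00 |  |  | 1157750.00 | 302500.00
X̄ = 1157750.00 / 11275.00 = 102.68 in
Ȳ = 302500.00 / 11275.00 = 26.83 in

X̄ = 102.68 in, Ȳ = 26.83 in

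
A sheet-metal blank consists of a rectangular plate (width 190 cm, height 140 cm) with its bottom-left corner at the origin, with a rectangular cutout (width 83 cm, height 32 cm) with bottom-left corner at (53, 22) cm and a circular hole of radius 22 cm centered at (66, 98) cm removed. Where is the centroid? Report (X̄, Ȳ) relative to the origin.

plate: A = 190 × 140 = 26600.00, centroid at (95.00, 70.00).
hole 1: A = −(83 × 32) = -2656.00, centroid at (94.50, 38.00).
hole 2: A = −π·22² = -1520.53, centroid at (66.00, 98.00).
ΣA = 22423.47 cm², ΣAX̄ = 2175652.96 cm³, ΣAȲ = 1612059.98 cm³.
X̄ = 2175652.96/22423.47 = 97.03 cm; Ȳ = 1612059.98/22423.47 = 71.89 cm.

X̄ = 97.03 cm, Ȳ = 71.89 cm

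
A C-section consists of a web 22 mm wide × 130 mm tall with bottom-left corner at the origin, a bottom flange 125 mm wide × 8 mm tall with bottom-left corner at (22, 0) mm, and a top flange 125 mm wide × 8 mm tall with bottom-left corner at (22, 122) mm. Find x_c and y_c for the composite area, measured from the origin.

web: A = 22 × 130 = 2860.00, centroid at (11.00, 65.00).
bottom flange: A = 125 × 8 = 1000.00, centroid at (84.50, 4.00).
top flange: A = 125 × 8 = 1000.00, centroid at (84.50, 126.00).
ΣA = 4860.00 mm², ΣAx_c = 200460.00 mm³, ΣAy_c = 315900.00 mm³.
x_c = 200460.00/4860.00 = 41.25 mm; y_c = 315900.00/4860.00 = 65.00 mm.

x_c = 41.25 mm, y_c = 65.00 mm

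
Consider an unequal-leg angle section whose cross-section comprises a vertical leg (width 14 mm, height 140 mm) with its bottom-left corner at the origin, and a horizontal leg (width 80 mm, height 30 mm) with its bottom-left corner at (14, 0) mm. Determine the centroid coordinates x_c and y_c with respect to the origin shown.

x_c = 32.87 mm, y_c = 39.72 mm

vertical leg: A = 14 × 140 = 1960.00, centroid at (7.00, 70.00).
horizontal leg: A = 80 × 30 = 2400.00, centroid at (54.00, 15.00).
ΣA = 4360.00 mm²
ΣAx_c = (1960.00)(7.00) + (2400.00)(54.00) = 143320.00 mm³
ΣAy_c = (1960.00)(70.00) + (2400.00)(15.00) = 173200.00 mm³
x_c = 143320.00 / 4360.00 = 32.87 mm
y_c = 173200.00 / 4360.00 = 39.72 mm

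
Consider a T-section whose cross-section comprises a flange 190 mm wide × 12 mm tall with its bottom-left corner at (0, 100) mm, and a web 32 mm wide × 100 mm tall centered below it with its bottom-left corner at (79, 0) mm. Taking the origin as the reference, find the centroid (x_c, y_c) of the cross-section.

web: A = 32 × 100 = 3200.00, centroid at (95.00, 50.00).
flange: A = 190 × 12 = 2280.00, centroid at (95.00, 106.00).
ΣA = 5480.00 mm², ΣAx_c = 520600.00 mm³, ΣAy_c = 401680.00 mm³.
x_c = 520600.00/5480.00 = 95.00 mm; y_c = 401680.00/5480.00 = 73.30 mm.

x_c = 95.00 mm, y_c = 73.30 mm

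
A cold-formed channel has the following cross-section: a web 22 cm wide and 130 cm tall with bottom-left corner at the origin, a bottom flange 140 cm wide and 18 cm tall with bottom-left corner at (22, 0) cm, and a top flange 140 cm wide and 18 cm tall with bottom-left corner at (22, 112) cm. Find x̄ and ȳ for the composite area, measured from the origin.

web: A = 22 × 130 = 2860.00, centroid at (11.00, 65.00).
bottom flange: A = 140 × 18 = 2520.00, centroid at (92.00, 9.00).
top flange: A = 140 × 18 = 2520.00, centroid at (92.00, 121.00).
ΣA = 7900.00 cm²
ΣAx̄ = (2860.00)(11.00) + (2520.00)(92.00) + (2520.00)(92.00) = 495140.00 cm³
ΣAȳ = (2860.00)(65.00) + (2520.00)(9.00) + (2520.00)(121.00) = 513500.00 cm³
x̄ = 495140.00 / 7900.00 = 62.68 cm
ȳ = 513500.00 / 7900.00 = 65.00 cm

x̄ = 62.68 cm, ȳ = 65.00 cm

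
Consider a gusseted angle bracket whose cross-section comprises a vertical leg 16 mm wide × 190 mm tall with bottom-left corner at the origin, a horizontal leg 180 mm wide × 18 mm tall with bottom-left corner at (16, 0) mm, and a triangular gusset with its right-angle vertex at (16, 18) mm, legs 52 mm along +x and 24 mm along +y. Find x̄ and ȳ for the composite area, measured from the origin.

vertical leg: A = 16 × 190 = 3040.00, centroid at (8.00, 95.00).
horizontal leg: A = 180 × 18 = 3240.00, centroid at (106.00, 9.00).
gusset: A = ½·52·24 = 624.00, centroid at (33.33, 26.00).
ΣA = 6904.00 mm², ΣAx̄ = 388560.00 mm³, ΣAȳ = 334184.00 mm³.
x̄ = 388560.00/6904.00 = 56.28 mm; ȳ = 334184.00/6904.00 = 48.40 mm.

x̄ = 56.28 mm, ȳ = 48.40 mm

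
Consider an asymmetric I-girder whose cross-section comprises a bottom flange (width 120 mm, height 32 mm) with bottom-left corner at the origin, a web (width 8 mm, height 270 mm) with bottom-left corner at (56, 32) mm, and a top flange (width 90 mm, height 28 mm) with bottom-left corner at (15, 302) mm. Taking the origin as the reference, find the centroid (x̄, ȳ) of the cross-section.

x̄ = 60.00 mm, ȳ = 143.01 mm

Part | A | x̄ᵢ | ȳᵢ | A·x̄ᵢ | A·ȳᵢ
bottom flange | 3840.00 | 60.00 | 16.00 | 230400.00 | 61440.00
web | 2160.00 | 60.00 | 167.00 | 129600.00 | 360720.00
top flange | 2520.00 | 60.00 | 316.00 | 151200.00 | 796320.00
Σ | 8520.00 |  |  | 511200.00 | 1218480.00
x̄ = 511200.00 / 8520.00 = 60.00 mm
ȳ = 1218480.00 / 8520.00 = 143.01 mm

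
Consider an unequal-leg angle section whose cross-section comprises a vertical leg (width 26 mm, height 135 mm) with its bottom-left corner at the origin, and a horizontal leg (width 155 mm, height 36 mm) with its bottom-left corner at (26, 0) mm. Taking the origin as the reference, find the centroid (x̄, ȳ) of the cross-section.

x̄ = 68.55 mm, ȳ = 37.11 mm

vertical leg: A = 26 × 135 = 3510.00, centroid at (13.00, 67.50).
horizontal leg: A = 155 × 36 = 5580.00, centroid at (103.50, 18.00).
ΣA = 9090.00 mm², ΣAx̄ = 623160.00 mm³, ΣAȳ = 337365.00 mm³.
x̄ = 623160.00/9090.00 = 68.55 mm; ȳ = 337365.00/9090.00 = 37.11 mm.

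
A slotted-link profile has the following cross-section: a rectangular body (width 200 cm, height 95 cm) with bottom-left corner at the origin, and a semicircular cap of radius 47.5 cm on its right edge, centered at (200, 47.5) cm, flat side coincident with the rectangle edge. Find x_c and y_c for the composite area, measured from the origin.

rectangular body: A = 200 × 95 = 19000.00, centroid at (100.00, 47.50).
semicircular end: A = ½π·47.5² = 3544.11, centroid at (220.16, 47.50).
ΣA = 22544.11 cm², ΣAx_c = 2680269.76 cm³, ΣAy_c = 1070845.19 cm³.
x_c = 2680269.76/22544.11 = 118.89 cm; y_c = 1070845.19/22544.11 = 47.50 cm.

x_c = 118.89 cm, y_c = 47.50 cm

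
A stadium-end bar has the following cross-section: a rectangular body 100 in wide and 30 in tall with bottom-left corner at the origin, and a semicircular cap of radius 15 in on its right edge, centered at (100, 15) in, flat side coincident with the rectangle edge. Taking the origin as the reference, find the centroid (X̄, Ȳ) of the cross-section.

X̄ = 55.94 in, Ȳ = 15.00 in

rectangular body: A = 100 × 30 = 3000.00, centroid at (50.00, 15.00).
semicircular end: A = ½π·15² = 353.43, centroid at (106.37, 15.00).
ΣA = 3353.43 in²
ΣAX̄ = (3000.00)(50.00) + (353.43)(106.37) = 187592.92 in³
ΣAȲ = (3000.00)(15.00) + (353.43)(15.00) = 50301.44 in³
X̄ = 187592.92 / 3353.43 = 55.94 in
Ȳ = 50301.44 / 3353.43 = 15.00 in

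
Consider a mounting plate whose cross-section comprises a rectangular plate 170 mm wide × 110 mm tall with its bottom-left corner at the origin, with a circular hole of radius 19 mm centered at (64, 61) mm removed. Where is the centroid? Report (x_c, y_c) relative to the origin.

x_c = 86.36 mm, y_c = 54.61 mm

plate: A = 170 × 110 = 18700.00, centroid at (85.00, 55.00).
hole: A = −π·19² = -1134.11, centroid at (64.00, 61.00).
ΣA = 17565.89 mm²
ΣAx_c = (18700.00)(85.00) + (-1134.11)(64.00) = 1516916.64 mm³
ΣAy_c = (18700.00)(55.00) + (-1134.11)(61.00) = 959318.99 mm³
x_c = 1516916.64 / 17565.89 = 86.36 mm
y_c = 959318.99 / 17565.89 = 54.61 mm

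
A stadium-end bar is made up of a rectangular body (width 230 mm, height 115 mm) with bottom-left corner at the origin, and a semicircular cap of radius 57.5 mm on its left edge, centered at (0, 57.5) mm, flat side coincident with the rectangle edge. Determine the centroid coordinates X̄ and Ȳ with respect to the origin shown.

X̄ = 92.12 mm, Ȳ = 57.50 mm

rectangular body: A = 230 × 115 = 26450.00, centroid at (115.00, 57.50).
semicircular end: A = ½π·57.5² = 5193.45, centroid at (-24.40, 57.50).
ΣA = 31643.45 mm²
ΣAX̄ = (26450.00)(115.00) + (5193.45)(-24.40) = 2915010.42 mm³
ΣAȲ = (26450.00)(57.50) + (5193.45)(57.50) = 1819498.11 mm³
X̄ = 2915010.42 / 31643.45 = 92.12 mm
Ȳ = 1819498.11 / 31643.45 = 57.50 mm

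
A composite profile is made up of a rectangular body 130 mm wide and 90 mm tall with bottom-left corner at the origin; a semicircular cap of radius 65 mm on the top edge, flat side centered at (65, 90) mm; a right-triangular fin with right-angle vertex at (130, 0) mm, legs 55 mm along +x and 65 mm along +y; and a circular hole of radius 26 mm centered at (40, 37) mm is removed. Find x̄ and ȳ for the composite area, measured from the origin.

x̄ = 76.22 mm, ȳ = 70.39 mm

rectangular body: A = 130 × 90 = 11700.00, centroid at (65.00, 45.00).
semicircular top: A = ½π·65² = 6636.61, centroid at (65.00, 117.59).
triangular fin: A = ½·55·65 = 1787.50, centroid at (148.33, 21.67).
hole: A = −π·26² = -2123.72, centroid at (40.00, 37.00).
ΣA = 18000.40 mm²
ΣAx̄ = (11700.00)(65.00) + (6636.61)(65.00) + (1787.50)(148.33) + (-2123.72)(40.00) = 1372077.11 mm³
ΣAȳ = (11700.00)(45.00) + (6636.61)(117.59) + (1787.50)(21.67) + (-2123.72)(37.00) = 1267030.29 mm³
x̄ = 1372077.11 / 18000.40 = 76.22 mm
ȳ = 1267030.29 / 18000.40 = 70.39 mm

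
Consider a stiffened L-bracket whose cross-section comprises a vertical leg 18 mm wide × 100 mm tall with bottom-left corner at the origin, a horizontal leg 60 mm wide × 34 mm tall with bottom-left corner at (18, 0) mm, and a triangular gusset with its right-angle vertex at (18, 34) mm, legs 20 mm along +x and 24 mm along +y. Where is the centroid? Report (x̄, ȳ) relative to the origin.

x̄ = 29.42 mm, ȳ = 33.03 mm

vertical leg: A = 18 × 100 = 1800.00, centroid at (9.00, 50.00).
horizontal leg: A = 60 × 34 = 2040.00, centroid at (48.00, 17.00).
gusset: A = ½·20·24 = 240.00, centroid at (24.67, 42.00).
ΣA = 4080.00 mm², ΣAx̄ = 120040.00 mm³, ΣAȳ = 134760.00 mm³.
x̄ = 120040.00/4080.00 = 29.42 mm; ȳ = 134760.00/4080.00 = 33.03 mm.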